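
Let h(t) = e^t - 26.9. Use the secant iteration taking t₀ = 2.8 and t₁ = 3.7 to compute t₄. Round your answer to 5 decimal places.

h(2.8) = -10.4553532, h(3.7) = 13.5473044
t₂ = 3.7000000 − 13.5473044·(3.7000000 − 2.8000000) / (13.5473044 − (-10.4553532)) = 3.7000000 − (12.1925739)/(24.0026576) = 3.1920323
h(3.1920323) = -2.5621601
t₃ = 3.1920323 − (-2.5621601)·(3.1920323 − 3.7000000) / (-2.5621601 − 13.5473044) = 3.1920323 − (1.3014945)/(-16.1094645) = 3.2728230
h(3.2728230) = -0.5142786
t₄ = 3.2728230 − (-0.5142786)·(3.2728230 − 3.1920323) / (-0.5142786 − (-2.5621601)) = 3.2728230 − (-0.0415489)/(2.0478816) = 3.2931117

3.29311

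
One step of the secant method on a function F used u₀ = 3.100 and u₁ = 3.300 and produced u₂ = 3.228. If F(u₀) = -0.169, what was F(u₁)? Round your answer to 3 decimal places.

0.095

The secant line through (3.100, -0.169) and (3.300, F(u₁)) crosses zero at u₂ = 3.228.
So (3.100, -0.169), (3.300, F(u₁)), (3.228, 0) are collinear:
F(u₁) = -0.169 · (3.300 − 3.228) / (3.100 − 3.228) = -0.169 · (0.07200)/(-0.12800) = 0.09506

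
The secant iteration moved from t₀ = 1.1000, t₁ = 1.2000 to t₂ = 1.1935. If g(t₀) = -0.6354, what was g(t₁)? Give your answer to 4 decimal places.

The secant line through (1.1000, -0.6354) and (1.2000, g(t₁)) crosses zero at t₂ = 1.1935.
So (1.1000, -0.6354), (1.2000, g(t₁)), (1.1935, 0) are collinear:
g(t₁) = -0.6354 · (1.2000 − 1.1935) / (1.1000 − 1.1935) = -0.6354 · (0.006500)/(-0.093500) = 0.044172

0.0442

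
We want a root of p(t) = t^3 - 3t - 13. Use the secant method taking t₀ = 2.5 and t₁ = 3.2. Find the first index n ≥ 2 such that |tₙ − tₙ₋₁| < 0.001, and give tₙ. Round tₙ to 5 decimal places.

p(2.5) = -4.8750000, p(3.2) = 10.1680000
t₂ = 3.2000000 − 10.1680000·(0.7000000)/(15.0430000) = 2.7268497;  |Δ| = 0.4731503
p(2.7268497) = -0.9044875
t₃ = 2.7268497 − (-0.9044875)·(-0.4731503)/(-11.0724875) = 2.7655003;  |Δ| = 0.0386506
p(2.7655003) = -0.1459766
t₄ = 2.7655003 − (-0.1459766)·(0.0386506)/(0.7585109) = 2.7729387;  |Δ| = 0.0074384
p(2.7729387) = 0.0028336
t₅ = 2.7729387 − 0.0028336·(0.0074384)/(0.1488101) = 2.7727971;  |Δ| = 0.0001416
|t₅ − t₄| = 0.0001416 < 0.001

n = 5, tₙ = 2.77280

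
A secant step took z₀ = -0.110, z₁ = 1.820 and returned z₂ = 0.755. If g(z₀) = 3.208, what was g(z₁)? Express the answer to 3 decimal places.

-3.950

The secant line through (-0.110, 3.208) and (1.820, g(z₁)) crosses zero at z₂ = 0.755.
So (-0.110, 3.208), (1.820, g(z₁)), (0.755, 0) are collinear:
g(z₁) = 3.208 · (1.820 − 0.755) / (-0.110 − 0.755) = 3.208 · (1.06500)/(-0.86500) = -3.94973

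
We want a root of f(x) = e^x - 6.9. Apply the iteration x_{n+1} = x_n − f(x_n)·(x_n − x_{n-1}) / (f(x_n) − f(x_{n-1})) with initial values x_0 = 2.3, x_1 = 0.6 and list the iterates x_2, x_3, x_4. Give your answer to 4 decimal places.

f(2.3) = 3.074182, f(0.6) = -5.077881
x_2 = 0.600000 − (-5.077881)·(0.600000 − 2.300000) / (-5.077881 − 3.074182) = 0.600000 − (8.632398)/(-8.152064) = 1.658922
f(1.658922) = -1.646357
x_3 = 1.658922 − (-1.646357)·(1.658922 − 0.600000) / (-1.646357 − (-5.077881)) = 1.658922 − (-1.743363)/(3.431525) = 2.166965
f(2.166965) = 1.831744
x_4 = 2.166965 − 1.831744·(2.166965 − 1.658922) / (1.831744 − (-1.646357)) = 2.166965 − (0.930605)/(3.478100) = 1.899404

1.6589, 2.1670, 1.8994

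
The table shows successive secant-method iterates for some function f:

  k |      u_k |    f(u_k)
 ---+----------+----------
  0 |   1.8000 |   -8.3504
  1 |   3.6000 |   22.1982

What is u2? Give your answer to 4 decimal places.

u2 = 3.6000 − 22.1982·(3.6000 − 1.8000) / (22.1982 − (-8.3504))
   = 3.6000 − (39.956760)/(30.548600) = 2.292026

2.2920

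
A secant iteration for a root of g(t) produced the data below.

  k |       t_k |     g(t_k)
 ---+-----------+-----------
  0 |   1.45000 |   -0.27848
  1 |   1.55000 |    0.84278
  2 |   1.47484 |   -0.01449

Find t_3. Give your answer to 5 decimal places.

t_3 = 1.47484 − (-0.01449)·(1.47484 − 1.55000) / (-0.01449 − 0.84278)
   = 1.47484 − (0.0010891)/(-0.8572700) = 1.4761104

1.47611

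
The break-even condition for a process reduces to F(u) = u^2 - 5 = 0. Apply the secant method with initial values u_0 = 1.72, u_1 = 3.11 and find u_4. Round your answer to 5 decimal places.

2.23640

F(1.72) = -2.0416000, F(3.11) = 4.6721000
u_2 = 3.1100000 − 4.6721000·(3.1100000 − 1.7200000) / (4.6721000 − (-2.0416000)) = 3.1100000 − (6.4942190)/(6.7137000) = 2.1426915
F(2.1426915) = -0.4088731
u_3 = 2.1426915 − (-0.4088731)·(2.1426915 − 3.1100000) / (-0.4088731 − 4.6721000) = 2.1426915 − (0.3955064)/(-5.0809731) = 2.2205322
F(2.2205322) = -0.0692368
u_4 = 2.2205322 − (-0.0692368)·(2.2205322 − 2.1426915) / (-0.0692368 − (-0.4088731)) = 2.2205322 − (-0.0053894)/(0.3396363) = 2.2364005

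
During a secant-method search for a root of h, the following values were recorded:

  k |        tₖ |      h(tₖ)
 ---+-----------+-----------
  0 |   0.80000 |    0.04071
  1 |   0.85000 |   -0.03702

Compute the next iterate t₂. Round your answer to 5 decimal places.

0.82619

t₂ = 0.85000 − (-0.03702)·(0.85000 − 0.80000) / (-0.03702 − 0.04071)
   = 0.85000 − (-0.0018510)/(-0.0777300) = 0.8261868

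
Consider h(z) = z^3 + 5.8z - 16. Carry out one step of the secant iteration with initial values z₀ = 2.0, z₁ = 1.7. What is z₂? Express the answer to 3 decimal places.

h(2.0) = 3.60000, h(1.7) = -1.22700
z₂ = 1.70000 − (-1.22700)·(1.70000 − 2.00000) / (-1.22700 − 3.60000) = 1.70000 − (0.36810)/(-4.82700) = 1.77626

1.776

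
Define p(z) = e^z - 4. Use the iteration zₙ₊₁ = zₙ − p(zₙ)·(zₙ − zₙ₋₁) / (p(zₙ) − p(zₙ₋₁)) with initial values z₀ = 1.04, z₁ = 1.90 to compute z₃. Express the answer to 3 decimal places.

1.366

p(1.04) = -1.17078, p(1.90) = 2.68589
z₂ = 1.90000 − 2.68589·(1.90000 − 1.04000) / (2.68589 − (-1.17078)) = 1.90000 − (2.30987)/(3.85668) = 1.30107
p(1.30107) = -0.32676
z₃ = 1.30107 − (-0.32676)·(1.30107 − 1.90000) / (-0.32676 − 2.68589) = 1.30107 − (0.19571)/(-3.01266) = 1.36603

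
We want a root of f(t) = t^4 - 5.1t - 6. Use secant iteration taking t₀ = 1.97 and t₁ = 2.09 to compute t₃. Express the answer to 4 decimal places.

f(1.97) = -0.985615, f(2.09) = 2.421298
t₂ = 2.090000 − 2.421298·(2.090000 − 1.970000) / (2.421298 − (-0.985615)) = 2.090000 − (0.290556)/(3.406913) = 2.004716
f(2.004716) = -0.072609
t₃ = 2.004716 − (-0.072609)·(2.004716 − 2.090000) / (-0.072609 − 2.421298) = 2.004716 − (0.006192)/(-2.493907) = 2.007199

2.0072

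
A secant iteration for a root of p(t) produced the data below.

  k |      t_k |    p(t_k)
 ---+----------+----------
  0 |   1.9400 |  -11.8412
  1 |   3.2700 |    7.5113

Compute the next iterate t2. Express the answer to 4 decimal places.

t2 = 3.2700 − 7.5113·(3.2700 − 1.9400) / (7.5113 − (-11.8412))
   = 3.2700 − (9.990029)/(19.352500) = 2.753786

2.7538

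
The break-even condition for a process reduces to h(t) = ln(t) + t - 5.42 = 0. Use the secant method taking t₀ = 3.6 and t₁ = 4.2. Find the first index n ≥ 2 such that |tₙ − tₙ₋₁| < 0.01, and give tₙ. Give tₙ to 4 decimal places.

n = 3, tₙ = 4.0270

h(3.6) = -0.539066, h(4.2) = 0.215085
t₂ = 4.200000 − 0.215085·(0.600000)/(0.754151) = 4.028879;  |Δ| = 0.171121
h(4.028879) = 0.002368
t₃ = 4.028879 − 0.002368·(-0.171121)/(-0.212717) = 4.026975;  |Δ| = 0.001905
|t₃ − t₂| = 0.001905 < 0.01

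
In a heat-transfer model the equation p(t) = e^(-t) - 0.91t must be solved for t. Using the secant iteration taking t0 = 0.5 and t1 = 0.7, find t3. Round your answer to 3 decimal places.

0.602

p(0.5) = 0.15153, p(0.7) = -0.14041
t2 = 0.70000 − (-0.14041)·(0.70000 − 0.50000) / (-0.14041 − 0.15153) = 0.70000 − (-0.02808)/(-0.29195) = 0.60381
p(0.60381) = -0.00274
t3 = 0.60381 − (-0.00274)·(0.60381 − 0.70000) / (-0.00274 − (-0.14041)) = 0.60381 − (0.00026)/(0.13768) = 0.60189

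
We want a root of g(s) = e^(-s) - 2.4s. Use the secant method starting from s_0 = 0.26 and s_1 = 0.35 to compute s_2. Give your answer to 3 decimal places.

g(0.26) = 0.14705, g(0.35) = -0.13531
s_2 = 0.35000 − (-0.13531)·(0.35000 − 0.26000) / (-0.13531 − 0.14705) = 0.35000 − (-0.01218)/(-0.28236) = 0.30687

0.307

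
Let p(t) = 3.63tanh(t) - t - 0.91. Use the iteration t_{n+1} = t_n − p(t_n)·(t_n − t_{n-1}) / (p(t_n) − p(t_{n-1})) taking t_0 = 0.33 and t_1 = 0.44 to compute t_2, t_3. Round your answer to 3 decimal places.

p(0.33) = -0.08377, p(0.44) = 0.15153
t_2 = 0.44000 − 0.15153·(0.44000 − 0.33000) / (0.15153 − (-0.08377)) = 0.44000 − (0.01667)/(0.23530) = 0.36916
p(0.36916) = 0.00317
t_3 = 0.36916 − 0.00317·(0.36916 − 0.44000) / (0.00317 − 0.15153) = 0.36916 − (-0.00022)/(-0.14836) = 0.36765

0.369, 0.368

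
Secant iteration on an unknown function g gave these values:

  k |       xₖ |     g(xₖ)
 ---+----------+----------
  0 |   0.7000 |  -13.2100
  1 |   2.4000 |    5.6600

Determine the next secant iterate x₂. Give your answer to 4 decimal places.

1.8901

x₂ = 2.4000 − 5.6600·(2.4000 − 0.7000) / (5.6600 − (-13.2100))
   = 2.4000 − (9.622000)/(18.870000) = 1.890090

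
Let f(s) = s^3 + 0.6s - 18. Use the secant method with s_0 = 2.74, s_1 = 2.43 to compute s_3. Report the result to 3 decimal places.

2.545

f(2.74) = 4.21482, f(2.43) = -2.19309
s_2 = 2.43000 − (-2.19309)·(2.43000 − 2.74000) / (-2.19309 − 4.21482) = 2.43000 − (0.67986)/(-6.40792) = 2.53610
f(2.53610) = -0.16671
s_3 = 2.53610 − (-0.16671)·(2.53610 − 2.43000) / (-0.16671 − (-2.19309)) = 2.53610 − (-0.01769)/(2.02638) = 2.54483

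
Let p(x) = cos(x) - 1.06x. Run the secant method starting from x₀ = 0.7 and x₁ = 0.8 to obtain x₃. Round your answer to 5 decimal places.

p(0.7) = 0.0228422, p(0.8) = -0.1512933
x₂ = 0.8000000 − (-0.1512933)·(0.8000000 − 0.7000000) / (-0.1512933 − 0.0228422) = 0.8000000 − (-0.0151293)/(-0.1741355) = 0.7131175
p(0.7131175) = 0.0004216
x₃ = 0.7131175 − 0.0004216·(0.7131175 − 0.8000000) / (0.0004216 − (-0.1512933)) = 0.7131175 − (-0.0000366)/(0.1517149) = 0.7133589

0.71336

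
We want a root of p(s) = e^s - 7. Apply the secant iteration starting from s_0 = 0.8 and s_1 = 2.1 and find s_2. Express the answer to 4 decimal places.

p(0.8) = -4.774459, p(2.1) = 1.166170
s_2 = 2.100000 − 1.166170·(2.100000 − 0.800000) / (1.166170 − (-4.774459)) = 2.100000 − (1.516021)/(5.940629) = 1.844805

1.8448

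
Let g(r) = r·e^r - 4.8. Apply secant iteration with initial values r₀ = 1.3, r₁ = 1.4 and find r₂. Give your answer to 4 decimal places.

1.3033

g(1.3) = -0.029914, g(1.4) = 0.877280
r₂ = 1.400000 − 0.877280·(1.400000 − 1.300000) / (0.877280 − (-0.029914)) = 1.400000 − (0.087728)/(0.907194) = 1.303297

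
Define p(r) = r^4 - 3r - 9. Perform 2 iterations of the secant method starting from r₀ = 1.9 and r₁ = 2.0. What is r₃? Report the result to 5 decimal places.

1.96443

p(1.9) = -1.6679000, p(2.0) = 1.0000000
r₂ = 2.0000000 − 1.0000000·(2.0000000 − 1.9000000) / (1.0000000 − (-1.6679000)) = 2.0000000 − (0.1000000)/(2.6679000) = 1.9625173
p(1.9625173) = -0.0536978
r₃ = 1.9625173 − (-0.0536978)·(1.9625173 − 2.0000000) / (-0.0536978 − 1.0000000) = 1.9625173 − (0.0020127)/(-1.0536978) = 1.9644275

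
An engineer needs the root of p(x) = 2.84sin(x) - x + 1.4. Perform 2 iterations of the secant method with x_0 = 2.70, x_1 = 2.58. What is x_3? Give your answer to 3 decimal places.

2.676

p(2.70) = -0.08624, p(2.58) = 0.33240
x_2 = 2.58000 − 0.33240·(2.58000 − 2.70000) / (0.33240 − (-0.08624)) = 2.58000 − (-0.03989)/(0.41864) = 2.67528
p(2.67528) = 0.00157
x_3 = 2.67528 − 0.00157·(2.67528 − 2.58000) / (0.00157 − 0.33240) = 2.67528 − (0.00015)/(-0.33083) = 2.67573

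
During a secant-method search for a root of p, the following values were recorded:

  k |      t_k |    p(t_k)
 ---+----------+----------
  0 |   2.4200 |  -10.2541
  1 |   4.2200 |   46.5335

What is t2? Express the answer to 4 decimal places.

2.7450

t2 = 4.2200 − 46.5335·(4.2200 − 2.4200) / (46.5335 − (-10.2541))
   = 4.2200 − (83.760300)/(56.787600) = 2.745025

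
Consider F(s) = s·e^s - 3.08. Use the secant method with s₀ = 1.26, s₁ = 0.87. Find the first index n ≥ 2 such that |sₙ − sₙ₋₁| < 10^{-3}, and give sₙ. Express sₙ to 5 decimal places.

F(1.26) = 1.3620311, F(0.87) = -1.0033876
s₂ = 0.8700000 − (-1.0033876)·(-0.3900000)/(-2.3654186) = 1.0354342;  |Δ| = 0.1654342
F(1.0354342) = -0.1638768
s₃ = 1.0354342 − (-0.1638768)·(0.1654342)/(0.8395108) = 1.0677278;  |Δ| = 0.0322936
F(1.0677278) = 0.0257668
s₄ = 1.0677278 − 0.0257668·(0.0322936)/(0.1896436) = 1.0633401;  |Δ| = 0.0043877
F(1.0633401) = -0.0005375
s₅ = 1.0633401 − (-0.0005375)·(-0.0043877)/(-0.0263044) = 1.0634297;  |Δ| = 0.0000897
|s₅ − s₄| = 0.0000897 < 10^{-3}

n = 5, sₙ = 1.06343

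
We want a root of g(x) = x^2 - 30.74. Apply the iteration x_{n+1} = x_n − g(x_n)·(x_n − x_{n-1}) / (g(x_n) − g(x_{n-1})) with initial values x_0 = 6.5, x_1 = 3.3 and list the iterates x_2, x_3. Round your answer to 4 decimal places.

g(6.5) = 11.510000, g(3.3) = -19.850000
x_2 = 3.300000 − (-19.850000)·(3.300000 − 6.500000) / (-19.850000 − 11.510000) = 3.300000 − (63.520000)/(-31.360000) = 5.325510
g(5.325510) = -2.378941
x_3 = 5.325510 − (-2.378941)·(5.325510 − 3.300000) / (-2.378941 − (-19.850000)) = 5.325510 − (-4.818569)/(17.471059) = 5.601313

5.3255, 5.6013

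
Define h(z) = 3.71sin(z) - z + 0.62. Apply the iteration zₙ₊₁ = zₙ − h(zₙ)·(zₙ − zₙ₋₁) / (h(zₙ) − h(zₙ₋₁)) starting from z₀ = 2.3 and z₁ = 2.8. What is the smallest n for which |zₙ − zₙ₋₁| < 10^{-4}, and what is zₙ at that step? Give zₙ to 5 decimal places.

n = 5, zₙ = 2.58379

h(2.3) = 1.0865663, h(2.8) = -0.9371940
z₂ = 2.8000000 − (-0.9371940)·(0.5000000)/(-2.0237603) = 2.5684523;  |Δ| = 0.2315477
h(2.5684523) = 0.0633813
z₃ = 2.5684523 − 0.0633813·(-0.2315477)/(1.0005753) = 2.5831197;  |Δ| = 0.0146674
h(2.5831197) = 0.0027788
z₄ = 2.5831197 − 0.0027788·(0.0146674)/(-0.0606025) = 2.5837922;  |Δ| = 0.0006726
h(2.5837922) = -0.0000102
z₅ = 2.5837922 − (-0.0000102)·(0.0006726)/(-0.0027891) = 2.5837898;  |Δ| = 0.0000025
|z₅ − z₄| = 0.0000025 < 10^{-4}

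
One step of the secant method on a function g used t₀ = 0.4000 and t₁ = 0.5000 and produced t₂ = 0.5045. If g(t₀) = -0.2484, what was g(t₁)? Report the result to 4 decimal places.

The secant line through (0.4000, -0.2484) and (0.5000, g(t₁)) crosses zero at t₂ = 0.5045.
So (0.4000, -0.2484), (0.5000, g(t₁)), (0.5045, 0) are collinear:
g(t₁) = -0.2484 · (0.5000 − 0.5045) / (0.4000 − 0.5045) = -0.2484 · (-0.004500)/(-0.104500) = -0.010697

-0.0107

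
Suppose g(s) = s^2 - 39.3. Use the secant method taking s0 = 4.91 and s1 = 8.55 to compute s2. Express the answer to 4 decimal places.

6.0387

g(4.91) = -15.191900, g(8.55) = 33.802500
s2 = 8.550000 − 33.802500·(8.550000 − 4.910000) / (33.802500 − (-15.191900)) = 8.550000 − (123.041100)/(48.994400) = 6.038670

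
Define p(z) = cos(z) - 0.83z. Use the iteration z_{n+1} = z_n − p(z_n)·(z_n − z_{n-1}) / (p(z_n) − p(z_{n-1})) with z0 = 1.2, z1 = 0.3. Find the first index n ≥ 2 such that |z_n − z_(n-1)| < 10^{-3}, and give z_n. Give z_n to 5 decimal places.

p(1.2) = -0.6336422, p(0.3) = 0.7063365
z2 = 0.3000000 − 0.7063365·(-0.9000000)/(1.3399787) = 0.7744126;  |Δ| = 0.4744126
p(0.7744126) = 0.0720694
z3 = 0.7744126 − 0.0720694·(0.4744126)/(-0.6342671) = 0.8283184;  |Δ| = 0.0539057
p(0.8283184) = -0.0113885
z4 = 0.8283184 − (-0.0113885)·(0.0539057)/(-0.0834579) = 0.8209625;  |Δ| = 0.0073559
p(0.8209625) = 0.0001183
z5 = 0.8209625 − 0.0001183·(-0.0073559)/(0.0115068) = 0.8210381;  |Δ| = 0.0000756
|z5 − z4| = 0.0000756 < 10^{-3}

n = 5, z_n = 0.82104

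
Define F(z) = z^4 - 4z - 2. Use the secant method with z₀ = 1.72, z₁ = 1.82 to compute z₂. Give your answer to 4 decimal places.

1.7270

F(1.72) = -0.127869, F(1.82) = 1.691994
z₂ = 1.820000 − 1.691994·(1.820000 − 1.720000) / (1.691994 − (-0.127869)) = 1.820000 − (0.169199)/(1.819863) = 1.727026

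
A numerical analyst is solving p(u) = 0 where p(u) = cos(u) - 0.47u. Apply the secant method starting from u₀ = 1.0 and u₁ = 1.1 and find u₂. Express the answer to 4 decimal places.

1.0526

p(1.0) = 0.070302, p(1.1) = -0.063404
u₂ = 1.100000 − (-0.063404)·(1.100000 − 1.000000) / (-0.063404 − 0.070302) = 1.100000 − (-0.006340)/(-0.133706) = 1.052580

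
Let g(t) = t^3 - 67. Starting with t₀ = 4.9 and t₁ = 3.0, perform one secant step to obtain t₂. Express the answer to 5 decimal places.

3.83840

g(4.9) = 50.6490000, g(3.0) = -40.0000000
t₂ = 3.0000000 − (-40.0000000)·(3.0000000 − 4.9000000) / (-40.0000000 − 50.6490000) = 3.0000000 − (76.0000000)/(-90.6490000) = 3.8383987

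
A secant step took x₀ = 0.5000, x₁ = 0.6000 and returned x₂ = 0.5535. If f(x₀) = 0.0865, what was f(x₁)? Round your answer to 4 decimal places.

-0.0752

The secant line through (0.5000, 0.0865) and (0.6000, f(x₁)) crosses zero at x₂ = 0.5535.
So (0.5000, 0.0865), (0.6000, f(x₁)), (0.5535, 0) are collinear:
f(x₁) = 0.0865 · (0.6000 − 0.5535) / (0.5000 − 0.5535) = 0.0865 · (0.046500)/(-0.053500) = -0.075182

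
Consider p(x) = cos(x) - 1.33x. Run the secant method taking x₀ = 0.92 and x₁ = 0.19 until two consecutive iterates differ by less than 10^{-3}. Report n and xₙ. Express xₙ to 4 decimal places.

p(0.92) = -0.617780, p(0.19) = 0.729304
x₂ = 0.190000 − 0.729304·(-0.730000)/(1.347084) = 0.585218;  |Δ| = 0.395218
p(0.585218) = 0.055251
x₃ = 0.585218 − 0.055251·(0.395218)/(-0.674053) = 0.617614;  |Δ| = 0.032396
p(0.617614) = -0.006164
x₄ = 0.617614 − (-0.006164)·(0.032396)/(-0.061415) = 0.614363;  |Δ| = 0.003251
p(0.614363) = 0.000039
x₅ = 0.614363 − 0.000039·(-0.003251)/(0.006203) = 0.614383;  |Δ| = 0.000020
|x₅ − x₄| = 0.000020 < 10^{-3}

n = 5, xₙ = 0.6144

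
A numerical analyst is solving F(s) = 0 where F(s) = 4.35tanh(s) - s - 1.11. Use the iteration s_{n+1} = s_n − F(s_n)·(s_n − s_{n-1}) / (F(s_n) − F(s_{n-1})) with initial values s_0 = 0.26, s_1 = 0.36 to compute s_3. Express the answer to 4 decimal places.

F(0.26) = -0.263814, F(0.36) = 0.031681
s_2 = 0.360000 − 0.031681·(0.360000 − 0.260000) / (0.031681 − (-0.263814)) = 0.360000 − (0.003168)/(0.295495) = 0.349279
F(0.349279) = 0.001172
s_3 = 0.349279 − 0.001172·(0.349279 − 0.360000) / (0.001172 − 0.031681) = 0.349279 − (-0.000013)/(-0.030510) = 0.348867

0.3489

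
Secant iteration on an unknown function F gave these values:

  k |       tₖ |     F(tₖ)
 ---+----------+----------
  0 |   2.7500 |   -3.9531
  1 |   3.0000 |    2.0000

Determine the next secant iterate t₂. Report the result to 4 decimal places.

2.9160

t₂ = 3.0000 − 2.0000·(3.0000 − 2.7500) / (2.0000 − (-3.9531))
   = 3.0000 − (0.500000)/(5.953100) = 2.916010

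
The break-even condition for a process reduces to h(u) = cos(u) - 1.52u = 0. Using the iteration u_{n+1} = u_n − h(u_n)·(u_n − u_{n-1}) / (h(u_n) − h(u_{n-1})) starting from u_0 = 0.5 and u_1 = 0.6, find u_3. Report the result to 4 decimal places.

h(0.5) = 0.117583, h(0.6) = -0.086664
u_2 = 0.600000 − (-0.086664)·(0.600000 − 0.500000) / (-0.086664 − 0.117583) = 0.600000 − (-0.008666)/(-0.204247) = 0.557569
h(0.557569) = 0.001039
u_3 = 0.557569 − 0.001039·(0.557569 − 0.600000) / (0.001039 − (-0.086664)) = 0.557569 − (-0.000044)/(0.087704) = 0.558072

0.5581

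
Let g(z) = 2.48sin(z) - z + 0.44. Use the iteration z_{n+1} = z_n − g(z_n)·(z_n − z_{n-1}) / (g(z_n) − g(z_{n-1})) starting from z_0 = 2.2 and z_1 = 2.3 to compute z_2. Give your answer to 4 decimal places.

2.2958

g(2.2) = 0.245071, g(2.3) = -0.010651
z_2 = 2.300000 − (-0.010651)·(2.300000 − 2.200000) / (-0.010651 − 0.245071) = 2.300000 − (-0.001065)/(-0.255722) = 2.295835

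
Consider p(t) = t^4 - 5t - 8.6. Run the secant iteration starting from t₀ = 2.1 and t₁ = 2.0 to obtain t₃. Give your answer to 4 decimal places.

p(2.1) = 0.348100, p(2.0) = -2.600000
t₂ = 2.000000 − (-2.600000)·(2.000000 − 2.100000) / (-2.600000 − 0.348100) = 2.000000 − (0.260000)/(-2.948100) = 2.088192
p(2.088192) = -0.026588
t₃ = 2.088192 − (-0.026588)·(2.088192 − 2.000000) / (-0.026588 − (-2.600000)) = 2.088192 − (-0.002345)/(2.573412) = 2.089104

2.0891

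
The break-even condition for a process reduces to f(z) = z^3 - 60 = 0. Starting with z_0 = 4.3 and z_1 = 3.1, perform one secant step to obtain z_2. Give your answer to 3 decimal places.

3.829

f(4.3) = 19.50700, f(3.1) = -30.20900
z_2 = 3.10000 − (-30.20900)·(3.10000 − 4.30000) / (-30.20900 − 19.50700) = 3.10000 − (36.25080)/(-49.71600) = 3.82916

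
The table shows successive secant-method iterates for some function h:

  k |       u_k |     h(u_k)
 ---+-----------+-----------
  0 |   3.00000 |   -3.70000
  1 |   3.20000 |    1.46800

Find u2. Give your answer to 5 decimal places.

3.14319

u2 = 3.20000 − 1.46800·(3.20000 − 3.00000) / (1.46800 − (-3.70000))
   = 3.20000 − (0.2936000)/(5.1680000) = 3.1431889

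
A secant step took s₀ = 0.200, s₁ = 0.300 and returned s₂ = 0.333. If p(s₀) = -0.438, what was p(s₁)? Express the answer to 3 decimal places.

The secant line through (0.200, -0.438) and (0.300, p(s₁)) crosses zero at s₂ = 0.333.
So (0.200, -0.438), (0.300, p(s₁)), (0.333, 0) are collinear:
p(s₁) = -0.438 · (0.300 − 0.333) / (0.200 − 0.333) = -0.438 · (-0.03300)/(-0.13300) = -0.10868

-0.109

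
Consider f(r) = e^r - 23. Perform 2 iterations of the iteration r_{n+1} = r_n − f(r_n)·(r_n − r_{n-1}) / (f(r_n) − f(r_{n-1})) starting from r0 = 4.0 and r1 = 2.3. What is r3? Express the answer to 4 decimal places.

f(4.0) = 31.598150, f(2.3) = -13.025818
r2 = 2.300000 − (-13.025818)·(2.300000 − 4.000000) / (-13.025818 − 31.598150) = 2.300000 − (22.143890)/(-44.623968) = 2.796233
f(2.796233) = -6.617182
r3 = 2.796233 − (-6.617182)·(2.796233 − 2.300000) / (-6.617182 − (-13.025818)) = 2.796233 − (-3.283665)/(6.408636) = 3.308614

3.3086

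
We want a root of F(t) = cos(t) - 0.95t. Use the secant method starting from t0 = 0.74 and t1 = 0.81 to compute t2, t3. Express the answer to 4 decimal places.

F(0.74) = 0.035469, F(0.81) = -0.080002
t2 = 0.810000 − (-0.080002)·(0.810000 − 0.740000) / (-0.080002 − 0.035469) = 0.810000 − (-0.005600)/(-0.115470) = 0.761502
F(0.761502) = 0.000374
t3 = 0.761502 − 0.000374·(0.761502 − 0.810000) / (0.000374 − (-0.080002)) = 0.761502 − (-0.000018)/(0.080376) = 0.761727

0.7615, 0.7617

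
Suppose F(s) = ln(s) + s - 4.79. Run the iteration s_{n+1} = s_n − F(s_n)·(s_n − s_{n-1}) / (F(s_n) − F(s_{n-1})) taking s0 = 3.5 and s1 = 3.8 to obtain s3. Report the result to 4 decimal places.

3.5290

F(3.5) = -0.037237, F(3.8) = 0.345001
s2 = 3.800000 − 0.345001·(3.800000 − 3.500000) / (0.345001 − (-0.037237)) = 3.800000 − (0.103500)/(0.382238) = 3.529226
F(3.529226) = 0.000304
s3 = 3.529226 − 0.000304·(3.529226 − 3.800000) / (0.000304 − 0.345001) = 3.529226 − (-0.000082)/(-0.344697) = 3.528987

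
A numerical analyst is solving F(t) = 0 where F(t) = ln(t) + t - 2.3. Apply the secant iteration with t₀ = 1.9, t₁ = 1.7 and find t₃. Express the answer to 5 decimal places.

1.74389

F(1.9) = 0.2418539, F(1.7) = -0.0693717
t₂ = 1.7000000 − (-0.0693717)·(1.7000000 − 1.9000000) / (-0.0693717 − 0.2418539) = 1.7000000 − (0.0138743)/(-0.3112256) = 1.7445797
F(1.7445797) = 0.0010934
t₃ = 1.7445797 − 0.0010934·(1.7445797 − 1.7000000) / (0.0010934 − (-0.0693717)) = 1.7445797 − (0.0000487)/(0.0704651) = 1.7438880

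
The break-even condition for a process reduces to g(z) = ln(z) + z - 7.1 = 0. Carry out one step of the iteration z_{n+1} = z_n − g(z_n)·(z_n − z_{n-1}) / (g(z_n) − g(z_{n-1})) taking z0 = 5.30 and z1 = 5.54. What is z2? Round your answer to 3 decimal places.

g(5.30) = -0.13229, g(5.54) = 0.15199
z2 = 5.54000 − 0.15199·(5.54000 − 5.30000) / (0.15199 − (-0.13229)) = 5.54000 − (0.03648)/(0.28429) = 5.41168

5.412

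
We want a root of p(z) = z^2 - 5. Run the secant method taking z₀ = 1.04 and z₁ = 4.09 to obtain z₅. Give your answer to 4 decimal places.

p(1.04) = -3.918400, p(4.09) = 11.728100
z₂ = 4.090000 − 11.728100·(4.090000 − 1.040000) / (11.728100 − (-3.918400)) = 4.090000 − (35.770705)/(15.646500) = 1.803821
p(1.803821) = -1.746231
z₃ = 1.803821 − (-1.746231)·(1.803821 − 4.090000) / (-1.746231 − 11.728100) = 1.803821 − (3.992197)/(-13.474331) = 2.100102
p(2.100102) = -0.589570
z₄ = 2.100102 − (-0.589570)·(2.100102 − 1.803821) / (-0.589570 − (-1.746231)) = 2.100102 − (-0.174679)/(1.156661) = 2.251122
p(2.251122) = 0.067551
z₅ = 2.251122 − 0.067551·(2.251122 − 2.100102) / (0.067551 − (-0.589570)) = 2.251122 − (0.010202)/(0.657122) = 2.235598

2.2356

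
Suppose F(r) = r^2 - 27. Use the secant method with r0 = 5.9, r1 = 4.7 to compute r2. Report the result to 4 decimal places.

F(5.9) = 7.810000, F(4.7) = -4.910000
r2 = 4.700000 − (-4.910000)·(4.700000 − 5.900000) / (-4.910000 − 7.810000) = 4.700000 − (5.892000)/(-12.720000) = 5.163208

5.1632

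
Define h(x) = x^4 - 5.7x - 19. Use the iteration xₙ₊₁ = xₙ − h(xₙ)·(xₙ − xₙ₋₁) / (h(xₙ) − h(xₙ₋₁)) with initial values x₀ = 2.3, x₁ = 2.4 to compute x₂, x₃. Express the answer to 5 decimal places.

h(2.3) = -4.1259000, h(2.4) = 0.4976000
x₂ = 2.4000000 − 0.4976000·(2.4000000 − 2.3000000) / (0.4976000 − (-4.1259000)) = 2.4000000 − (0.0497600)/(4.6235000) = 2.3892376
h(2.3892376) = -0.0321813
x₃ = 2.3892376 − (-0.0321813)·(2.3892376 − 2.4000000) / (-0.0321813 − 0.4976000) = 2.3892376 − (0.0003463)/(-0.5297813) = 2.3898913

2.38924, 2.38989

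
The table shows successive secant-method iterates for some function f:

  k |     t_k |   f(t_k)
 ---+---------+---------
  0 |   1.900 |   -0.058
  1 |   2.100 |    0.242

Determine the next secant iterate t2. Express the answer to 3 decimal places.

t2 = 2.100 − 0.242·(2.100 − 1.900) / (0.242 − (-0.058))
   = 2.100 − (0.04840)/(0.30000) = 1.93867

1.939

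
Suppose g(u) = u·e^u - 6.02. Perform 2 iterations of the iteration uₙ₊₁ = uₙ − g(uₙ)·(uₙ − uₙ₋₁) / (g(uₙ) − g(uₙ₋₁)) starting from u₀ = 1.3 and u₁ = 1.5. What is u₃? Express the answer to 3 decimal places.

1.434

g(1.3) = -1.24991, g(1.5) = 0.70253
u₂ = 1.50000 − 0.70253·(1.50000 − 1.30000) / (0.70253 − (-1.24991)) = 1.50000 − (0.14051)/(1.95245) = 1.42804
g(1.42804) = -0.06438
u₃ = 1.42804 − (-0.06438)·(1.42804 − 1.50000) / (-0.06438 − 0.70253) = 1.42804 − (0.00463)/(-0.76691) = 1.43408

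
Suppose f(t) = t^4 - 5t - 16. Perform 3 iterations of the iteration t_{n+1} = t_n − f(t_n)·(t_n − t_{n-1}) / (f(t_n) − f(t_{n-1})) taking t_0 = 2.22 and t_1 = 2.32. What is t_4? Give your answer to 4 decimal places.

2.2888

f(2.22) = -2.810873, f(2.32) = 1.370230
t_2 = 2.320000 − 1.370230·(2.320000 − 2.220000) / (1.370230 − (-2.810873)) = 2.320000 − (0.137023)/(4.181103) = 2.287228
f(2.287228) = -0.068468
t_3 = 2.287228 − (-0.068468)·(2.287228 − 2.320000) / (-0.068468 − 1.370230) = 2.287228 − (0.002244)/(-1.438698) = 2.288788
f(2.288788) = -0.001543
t_4 = 2.288788 − (-0.001543)·(2.288788 − 2.287228) / (-0.001543 − (-0.068468)) = 2.288788 − (-0.000002)/(0.066925) = 2.288824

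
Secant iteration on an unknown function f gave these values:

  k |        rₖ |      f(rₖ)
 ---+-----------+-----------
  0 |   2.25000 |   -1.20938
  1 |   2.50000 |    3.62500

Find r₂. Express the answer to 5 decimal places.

2.31254

r₂ = 2.50000 − 3.62500·(2.50000 − 2.25000) / (3.62500 − (-1.20938))
   = 2.50000 − (0.9062500)/(4.8343800) = 2.3125406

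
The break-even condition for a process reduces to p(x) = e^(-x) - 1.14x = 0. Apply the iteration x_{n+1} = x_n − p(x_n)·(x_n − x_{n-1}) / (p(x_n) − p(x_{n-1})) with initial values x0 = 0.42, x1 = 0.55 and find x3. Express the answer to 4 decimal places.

p(0.42) = 0.178247, p(0.55) = -0.050050
x2 = 0.550000 − (-0.050050)·(0.550000 − 0.420000) / (-0.050050 − 0.178247) = 0.550000 − (-0.006507)/(-0.228297) = 0.521500
p(0.521500) = -0.000880
x3 = 0.521500 − (-0.000880)·(0.521500 − 0.550000) / (-0.000880 − (-0.050050)) = 0.521500 − (0.000025)/(0.049170) = 0.520990

0.5210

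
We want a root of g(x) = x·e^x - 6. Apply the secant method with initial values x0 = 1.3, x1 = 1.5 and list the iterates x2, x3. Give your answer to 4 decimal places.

1.4260, 1.4321

g(1.3) = -1.229914, g(1.5) = 0.722534
x2 = 1.500000 − 0.722534·(1.500000 − 1.300000) / (0.722534 − (-1.229914)) = 1.500000 − (0.144507)/(1.952448) = 1.425987
g(1.425987) = -0.065095
x3 = 1.425987 − (-0.065095)·(1.425987 − 1.500000) / (-0.065095 − 0.722534) = 1.425987 − (0.004818)/(-0.787629) = 1.432104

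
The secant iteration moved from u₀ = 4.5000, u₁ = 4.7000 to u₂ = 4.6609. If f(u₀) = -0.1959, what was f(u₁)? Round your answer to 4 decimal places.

0.0476

The secant line through (4.5000, -0.1959) and (4.7000, f(u₁)) crosses zero at u₂ = 4.6609.
So (4.5000, -0.1959), (4.7000, f(u₁)), (4.6609, 0) are collinear:
f(u₁) = -0.1959 · (4.7000 − 4.6609) / (4.5000 − 4.6609) = -0.1959 · (0.039100)/(-0.160900) = 0.047605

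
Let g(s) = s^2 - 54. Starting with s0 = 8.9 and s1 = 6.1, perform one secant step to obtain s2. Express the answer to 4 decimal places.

g(8.9) = 25.210000, g(6.1) = -16.790000
s2 = 6.100000 − (-16.790000)·(6.100000 − 8.900000) / (-16.790000 − 25.210000) = 6.100000 − (47.012000)/(-42.000000) = 7.219333

7.2193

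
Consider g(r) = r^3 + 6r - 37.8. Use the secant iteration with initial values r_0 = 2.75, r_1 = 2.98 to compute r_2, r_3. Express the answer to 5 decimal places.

2.76642, 2.76739

g(2.75) = -0.5031250, g(2.98) = 6.5435920
r_2 = 2.9800000 − 6.5435920·(2.9800000 − 2.7500000) / (6.5435920 − (-0.5031250)) = 2.9800000 − (1.5050262)/(7.0467170) = 2.7664217
g(2.7664217) = -0.0297996
r_3 = 2.7664217 − (-0.0297996)·(2.7664217 − 2.9800000) / (-0.0297996 − 6.5435920) = 2.7664217 − (0.0063645)/(-6.5733916) = 2.7673899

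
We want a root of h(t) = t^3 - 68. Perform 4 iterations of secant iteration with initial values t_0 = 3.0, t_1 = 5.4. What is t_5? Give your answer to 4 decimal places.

h(3.0) = -41.000000, h(5.4) = 89.464000
t_2 = 5.400000 − 89.464000·(5.400000 − 3.000000) / (89.464000 − (-41.000000)) = 5.400000 − (214.713600)/(130.464000) = 3.754231
h(3.754231) = -15.086926
t_3 = 3.754231 − (-15.086926)·(3.754231 − 5.400000) / (-15.086926 − 89.464000) = 3.754231 − (24.829594)/(-104.550926) = 3.991719
h(3.991719) = -4.396661
t_4 = 3.991719 − (-4.396661)·(3.991719 − 3.754231) / (-4.396661 − (-15.086926)) = 3.991719 − (-1.044154)/(10.690265) = 4.089392
h(4.089392) = 0.387446
t_5 = 4.089392 − 0.387446·(4.089392 − 3.991719) / (0.387446 − (-4.396661)) = 4.089392 − (0.037843)/(4.784107) = 4.081482

4.0815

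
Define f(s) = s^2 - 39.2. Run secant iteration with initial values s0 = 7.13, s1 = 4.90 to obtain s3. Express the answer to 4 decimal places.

6.2731

f(7.13) = 11.636900, f(4.90) = -15.190000
s2 = 4.900000 − (-15.190000)·(4.900000 − 7.130000) / (-15.190000 − 11.636900) = 4.900000 − (33.873700)/(-26.826900) = 6.162677
f(6.162677) = -1.221417
s3 = 6.162677 − (-1.221417)·(6.162677 − 4.900000) / (-1.221417 − (-15.190000)) = 6.162677 − (-1.542254)/(13.968583) = 6.273085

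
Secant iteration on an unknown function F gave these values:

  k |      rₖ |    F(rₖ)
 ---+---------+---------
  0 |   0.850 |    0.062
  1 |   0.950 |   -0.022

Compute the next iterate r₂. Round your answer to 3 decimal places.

r₂ = 0.950 − (-0.022)·(0.950 − 0.850) / (-0.022 − 0.062)
   = 0.950 − (-0.00220)/(-0.08400) = 0.92381

0.924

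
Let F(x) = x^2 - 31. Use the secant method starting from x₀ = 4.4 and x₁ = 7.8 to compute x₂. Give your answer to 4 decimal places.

F(4.4) = -11.640000, F(7.8) = 29.840000
x₂ = 7.800000 − 29.840000·(7.800000 − 4.400000) / (29.840000 − (-11.640000)) = 7.800000 − (101.456000)/(41.480000) = 5.354098

5.3541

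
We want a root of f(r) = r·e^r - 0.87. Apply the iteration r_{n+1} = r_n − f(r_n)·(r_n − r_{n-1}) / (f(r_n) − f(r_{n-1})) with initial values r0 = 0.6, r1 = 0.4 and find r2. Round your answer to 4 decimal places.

0.5101

f(0.6) = 0.223271, f(0.4) = -0.273270
r2 = 0.400000 − (-0.273270)·(0.400000 − 0.600000) / (-0.273270 − 0.223271) = 0.400000 − (0.054654)/(-0.496541) = 0.510069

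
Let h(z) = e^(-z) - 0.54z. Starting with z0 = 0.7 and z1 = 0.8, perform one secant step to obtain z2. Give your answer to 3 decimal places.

0.817

h(0.7) = 0.11859, h(0.8) = 0.01733
z2 = 0.80000 − 0.01733·(0.80000 − 0.70000) / (0.01733 − 0.11859) = 0.80000 − (0.00173)/(-0.10126) = 0.81711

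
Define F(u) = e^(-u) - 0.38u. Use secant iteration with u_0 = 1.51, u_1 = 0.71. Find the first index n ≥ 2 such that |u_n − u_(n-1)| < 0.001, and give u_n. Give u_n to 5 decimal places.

n = 5, u_n = 0.98386

F(1.51) = -0.3528900, F(0.71) = 0.2218442
u_2 = 0.7100000 − 0.2218442·(-0.8000000)/(0.5747342) = 1.0187955;  |Δ| = 0.3087955
F(1.0187955) = -0.0261128
u_3 = 1.0187955 − (-0.0261128)·(0.3087955)/(-0.2479570) = 0.9862757;  |Δ| = 0.0325198
F(0.9862757) = -0.0018217
u_4 = 0.9862757 − (-0.0018217)·(-0.0325198)/(0.0242911) = 0.9838370;  |Δ| = 0.0024388
F(0.9838370) = 0.0000157
u_5 = 0.9838370 − 0.0000157·(-0.0024388)/(0.0018374) = 0.9838579;  |Δ| = 0.0000209
|u_5 − u_4| = 0.0000209 < 0.001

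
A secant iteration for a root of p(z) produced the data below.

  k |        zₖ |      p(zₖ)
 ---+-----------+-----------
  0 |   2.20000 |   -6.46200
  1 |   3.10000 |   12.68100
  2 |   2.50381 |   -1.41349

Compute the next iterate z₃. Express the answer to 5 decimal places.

z₃ = 2.50381 − (-1.41349)·(2.50381 − 3.10000) / (-1.41349 − 12.68100)
   = 2.50381 − (0.8427086)/(-14.0944900) = 2.5635999

2.56360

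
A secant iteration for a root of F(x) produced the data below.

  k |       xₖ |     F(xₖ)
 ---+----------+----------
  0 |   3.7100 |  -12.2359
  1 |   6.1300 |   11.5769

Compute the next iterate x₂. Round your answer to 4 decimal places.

x₂ = 6.1300 − 11.5769·(6.1300 − 3.7100) / (11.5769 − (-12.2359))
   = 6.1300 − (28.016098)/(23.812800) = 4.953486

4.9535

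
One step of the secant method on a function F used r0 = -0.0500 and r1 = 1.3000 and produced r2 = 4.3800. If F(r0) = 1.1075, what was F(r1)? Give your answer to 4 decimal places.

0.7700

The secant line through (-0.0500, 1.1075) and (1.3000, F(r1)) crosses zero at r2 = 4.3800.
So (-0.0500, 1.1075), (1.3000, F(r1)), (4.3800, 0) are collinear:
F(r1) = 1.1075 · (1.3000 − 4.3800) / (-0.0500 − 4.3800) = 1.1075 · (-3.080000)/(-4.430000) = 0.770000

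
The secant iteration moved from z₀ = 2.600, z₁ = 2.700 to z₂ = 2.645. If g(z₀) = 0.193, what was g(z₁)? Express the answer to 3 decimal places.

The secant line through (2.600, 0.193) and (2.700, g(z₁)) crosses zero at z₂ = 2.645.
So (2.600, 0.193), (2.700, g(z₁)), (2.645, 0) are collinear:
g(z₁) = 0.193 · (2.700 − 2.645) / (2.600 − 2.645) = 0.193 · (0.05500)/(-0.04500) = -0.23589

-0.236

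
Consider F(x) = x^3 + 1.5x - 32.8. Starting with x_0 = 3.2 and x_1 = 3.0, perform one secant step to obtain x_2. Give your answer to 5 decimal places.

3.04285

F(3.2) = 4.7680000, F(3.0) = -1.3000000
x_2 = 3.0000000 − (-1.3000000)·(3.0000000 − 3.2000000) / (-1.3000000 − 4.7680000) = 3.0000000 − (0.2600000)/(-6.0680000) = 3.0428477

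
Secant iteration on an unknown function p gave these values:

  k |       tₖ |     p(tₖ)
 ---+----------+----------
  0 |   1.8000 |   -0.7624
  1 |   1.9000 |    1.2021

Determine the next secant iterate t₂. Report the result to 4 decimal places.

1.8388

t₂ = 1.9000 − 1.2021·(1.9000 − 1.8000) / (1.2021 − (-0.7624))
   = 1.9000 − (0.120210)/(1.964500) = 1.838809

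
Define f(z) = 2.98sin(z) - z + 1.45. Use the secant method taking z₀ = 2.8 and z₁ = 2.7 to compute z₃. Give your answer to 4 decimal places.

f(2.8) = -0.351735, f(2.7) = 0.023592
z₂ = 2.700000 − 0.023592·(2.700000 − 2.800000) / (0.023592 − (-0.351735)) = 2.700000 − (-0.002359)/(0.375327) = 2.706286
f(2.706286) = 0.000347
z₃ = 2.706286 − 0.000347·(2.706286 − 2.700000) / (0.000347 − 0.023592) = 2.706286 − (0.000002)/(-0.023245) = 2.706379

2.7064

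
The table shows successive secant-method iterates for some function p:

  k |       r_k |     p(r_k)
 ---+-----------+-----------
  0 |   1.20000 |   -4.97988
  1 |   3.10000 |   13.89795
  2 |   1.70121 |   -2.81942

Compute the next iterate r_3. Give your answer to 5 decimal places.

r_3 = 1.70121 − (-2.81942)·(1.70121 − 3.10000) / (-2.81942 − 13.89795)
   = 1.70121 − (3.9437765)/(-16.7173700) = 1.9371189

1.93712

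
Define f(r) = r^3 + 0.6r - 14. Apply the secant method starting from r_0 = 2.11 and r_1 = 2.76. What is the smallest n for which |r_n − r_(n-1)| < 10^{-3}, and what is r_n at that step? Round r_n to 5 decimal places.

f(2.11) = -3.3400690, f(2.76) = 8.6805760
r_2 = 2.7600000 − 8.6805760·(0.6500000)/(12.0206450) = 2.2906097;  |Δ| = 0.4693903
f(2.2906097) = -0.6070510
r_3 = 2.2906097 − (-0.6070510)·(-0.4693903)/(-9.2876270) = 2.3212896;  |Δ| = 0.0306799
f(2.3212896) = -0.0992229
r_4 = 2.3212896 − (-0.0992229)·(0.0306799)/(0.5078281) = 2.3272841;  |Δ| = 0.0059945
f(2.3272841) = 0.0015255
r_5 = 2.3272841 − 0.0015255·(0.0059945)/(0.1007484) = 2.3271933;  |Δ| = 0.0000908
|r_5 − r_4| = 0.0000908 < 10^{-3}

n = 5, r_n = 2.32719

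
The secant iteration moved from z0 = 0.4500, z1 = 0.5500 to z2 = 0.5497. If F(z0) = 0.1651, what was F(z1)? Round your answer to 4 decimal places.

The secant line through (0.4500, 0.1651) and (0.5500, F(z1)) crosses zero at z2 = 0.5497.
So (0.4500, 0.1651), (0.5500, F(z1)), (0.5497, 0) are collinear:
F(z1) = 0.1651 · (0.5500 − 0.5497) / (0.4500 − 0.5497) = 0.1651 · (0.000300)/(-0.099700) = -0.000497

-0.0005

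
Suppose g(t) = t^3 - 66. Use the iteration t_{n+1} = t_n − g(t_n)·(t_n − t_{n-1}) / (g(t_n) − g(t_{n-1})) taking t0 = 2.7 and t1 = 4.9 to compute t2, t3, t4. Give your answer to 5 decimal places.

g(2.7) = -46.3170000, g(4.9) = 51.6490000
t2 = 4.9000000 − 51.6490000·(4.9000000 − 2.7000000) / (51.6490000 − (-46.3170000)) = 4.9000000 − (113.6278000)/(97.9660000) = 3.7401302
g(3.7401302) = -13.6809102
t3 = 3.7401302 − (-13.6809102)·(3.7401302 − 4.9000000) / (-13.6809102 − 51.6490000) = 3.7401302 − (15.8680739)/(-65.3299102) = 3.9830217
g(3.9830217) = -2.8115062
t4 = 3.9830217 − (-2.8115062)·(3.9830217 − 3.7401302) / (-2.8115062 − (-13.6809102)) = 3.9830217 − (-0.6828907)/(10.8694040) = 4.0458485

3.74013, 3.98302, 4.04585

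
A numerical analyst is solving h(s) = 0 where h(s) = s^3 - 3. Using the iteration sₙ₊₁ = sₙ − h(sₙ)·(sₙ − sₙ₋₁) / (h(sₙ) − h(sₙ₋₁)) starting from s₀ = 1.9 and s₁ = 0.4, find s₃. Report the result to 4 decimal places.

h(1.9) = 3.859000, h(0.4) = -2.936000
s₂ = 0.400000 − (-2.936000)·(0.400000 − 1.900000) / (-2.936000 − 3.859000) = 0.400000 − (4.404000)/(-6.795000) = 1.048124
h(1.048124) = -1.848570
s₃ = 1.048124 − (-1.848570)·(1.048124 − 0.400000) / (-1.848570 − (-2.936000)) = 1.048124 − (-1.198102)/(1.087430) = 2.149897

2.1499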